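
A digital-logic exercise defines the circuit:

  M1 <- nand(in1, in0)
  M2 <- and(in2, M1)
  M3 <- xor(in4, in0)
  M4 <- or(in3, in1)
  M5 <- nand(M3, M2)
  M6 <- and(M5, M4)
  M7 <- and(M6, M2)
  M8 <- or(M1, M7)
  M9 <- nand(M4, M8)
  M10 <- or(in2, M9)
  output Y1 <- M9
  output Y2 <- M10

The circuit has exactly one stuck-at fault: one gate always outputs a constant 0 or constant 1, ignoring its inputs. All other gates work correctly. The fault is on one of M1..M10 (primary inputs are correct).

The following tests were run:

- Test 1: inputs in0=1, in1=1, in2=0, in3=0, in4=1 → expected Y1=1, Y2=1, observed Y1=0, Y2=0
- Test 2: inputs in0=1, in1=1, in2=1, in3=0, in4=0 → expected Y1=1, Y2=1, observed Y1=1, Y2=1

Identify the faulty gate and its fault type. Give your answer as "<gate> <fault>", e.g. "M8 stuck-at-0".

Fault-free values for test 1 (in0=1, in1=1, in2=0, in3=0, in4=1): M1=0, M2=0, M3=0, M4=1, M5=1, M6=1, M7=0, M8=0, M9=1, M10=1, giving Y1=1, Y2=1. Observed Y1=0, Y2=0.
Test 1: faults giving observed Y1=0, Y2=0 are {M1 stuck-at-1, M2 stuck-at-1, M7 stuck-at-1, M8 stuck-at-1, M9 stuck-at-0}.
Test 2 (in0=1, in1=1, in2=1, in3=0, in4=0): fault-free M1=0, M2=0, M3=1, M4=1, M5=1, M6=1, M7=0, M8=0, M9=1, M10=1 → Y1=1, Y2=1; observed Y1=1, Y2=1. Eliminates M1 stuck-at-1, M7 stuck-at-1, M8 stuck-at-1, M9 stuck-at-0.
Only M2 stuck-at-1 is consistent with every test.

M2 stuck-at-1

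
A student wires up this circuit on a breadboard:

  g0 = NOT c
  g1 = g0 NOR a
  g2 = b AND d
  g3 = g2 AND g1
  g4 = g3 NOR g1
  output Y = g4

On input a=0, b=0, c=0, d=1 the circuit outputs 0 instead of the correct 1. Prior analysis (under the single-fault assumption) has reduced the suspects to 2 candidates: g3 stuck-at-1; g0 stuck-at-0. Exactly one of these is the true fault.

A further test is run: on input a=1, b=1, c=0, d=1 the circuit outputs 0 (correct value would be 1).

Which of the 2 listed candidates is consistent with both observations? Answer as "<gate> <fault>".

Evaluate each candidate on input a=1, b=1, c=0, d=1:
  g3 stuck-at-1: g0=1, g1=0, g2=1, g3=1 [stuck-at-1], g4=0 → 0 — matches
  g0 stuck-at-0: g0=0 [stuck-at-0], g1=0, g2=1, g3=0, g4=1 → 1 — eliminated
Only g3 stuck-at-1 reproduces the observed 0.

g3 stuck-at-1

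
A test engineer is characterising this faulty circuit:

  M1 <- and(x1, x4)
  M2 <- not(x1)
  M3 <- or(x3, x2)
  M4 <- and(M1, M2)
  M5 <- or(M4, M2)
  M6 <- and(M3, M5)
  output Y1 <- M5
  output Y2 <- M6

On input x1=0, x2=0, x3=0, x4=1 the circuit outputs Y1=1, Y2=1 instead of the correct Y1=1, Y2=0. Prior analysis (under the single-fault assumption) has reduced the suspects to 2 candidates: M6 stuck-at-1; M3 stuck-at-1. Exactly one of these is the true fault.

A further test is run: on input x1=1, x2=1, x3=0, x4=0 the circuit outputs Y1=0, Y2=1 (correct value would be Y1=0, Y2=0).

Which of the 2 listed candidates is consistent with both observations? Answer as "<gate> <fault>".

M6 stuck-at-1

Evaluate each candidate on input x1=1, x2=1, x3=0, x4=0:
  M6 stuck-at-1: M1=0, M2=0, M3=1, M4=0, M5=0, M6=1 [stuck-at-1] → Y1=0, Y2=1 — matches
  M3 stuck-at-1: M1=0, M2=0, M3=1 [stuck-at-1], M4=0, M5=0, M6=0 → Y1=0, Y2=0 — eliminated
Only M6 stuck-at-1 reproduces the observed Y1=0, Y2=1.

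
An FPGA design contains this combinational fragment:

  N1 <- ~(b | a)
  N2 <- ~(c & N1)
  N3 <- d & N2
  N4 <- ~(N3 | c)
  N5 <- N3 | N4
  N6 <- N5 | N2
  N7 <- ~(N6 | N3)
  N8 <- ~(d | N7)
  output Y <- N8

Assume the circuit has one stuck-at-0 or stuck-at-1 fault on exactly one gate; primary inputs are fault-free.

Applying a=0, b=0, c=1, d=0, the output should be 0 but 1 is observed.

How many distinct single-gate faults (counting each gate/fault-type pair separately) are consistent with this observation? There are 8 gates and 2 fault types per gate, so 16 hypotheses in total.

8

Fault-free: N1=1, N2=0, N3=0, N4=0, N5=0, N6=0, N7=1, N8=0 → 0. Observed 1.
  N1: stuck-at-0 ✓; others ✗
  N2: stuck-at-1 ✓; others ✗
  N3: stuck-at-1 ✓; others ✗
  N4: stuck-at-1 ✓; others ✗
  N5: stuck-at-1 ✓; others ✗
  N6: stuck-at-1 ✓; others ✗
  N7: stuck-at-0 ✓; others ✗
  N8: stuck-at-1 ✓; others ✗
Consistent faults: {N1 stuck-at-0, N2 stuck-at-1, N3 stuck-at-1, N4 stuck-at-1, N5 stuck-at-1, N6 stuck-at-1, N7 stuck-at-0, N8 stuck-at-1} — 8 in all.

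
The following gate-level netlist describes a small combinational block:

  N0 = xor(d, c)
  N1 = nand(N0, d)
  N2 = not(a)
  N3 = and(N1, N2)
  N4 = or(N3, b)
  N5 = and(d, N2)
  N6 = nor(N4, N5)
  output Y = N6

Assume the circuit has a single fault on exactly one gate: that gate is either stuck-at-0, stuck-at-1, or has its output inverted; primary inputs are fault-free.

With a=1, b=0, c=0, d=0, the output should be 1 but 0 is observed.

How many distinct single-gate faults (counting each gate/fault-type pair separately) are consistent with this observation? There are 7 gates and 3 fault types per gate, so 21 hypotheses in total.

Fault-free: N0=0, N1=1, N2=0, N3=0, N4=0, N5=0, N6=1 → 1. Observed 0.
  N0: none of the 3 fault types match ✗
  N1: none of the 3 fault types match ✗
  N2: stuck-at-1, inverted output ✓; others ✗
  N3: stuck-at-1, inverted output ✓; others ✗
  N4: stuck-at-1, inverted output ✓; others ✗
  N5: stuck-at-1, inverted output ✓; others ✗
  N6: stuck-at-0, inverted output ✓; others ✗
Consistent faults: {N2 stuck-at-1, N2 inverted output, N3 stuck-at-1, N3 inverted output, N4 stuck-at-1, N4 inverted output, N5 stuck-at-1, N5 inverted output, N6 stuck-at-0, N6 inverted output} — 10 in all.

10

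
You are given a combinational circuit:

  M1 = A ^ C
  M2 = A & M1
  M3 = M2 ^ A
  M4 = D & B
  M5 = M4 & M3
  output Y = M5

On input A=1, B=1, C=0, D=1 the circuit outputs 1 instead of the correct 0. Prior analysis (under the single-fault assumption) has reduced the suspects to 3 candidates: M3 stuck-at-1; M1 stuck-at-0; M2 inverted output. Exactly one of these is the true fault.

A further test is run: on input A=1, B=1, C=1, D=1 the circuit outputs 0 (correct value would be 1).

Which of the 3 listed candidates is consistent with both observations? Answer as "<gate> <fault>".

M2 inverted output

Evaluate each candidate on input A=1, B=1, C=1, D=1:
  M3 stuck-at-1: M1=0, M2=0, M3=1 [stuck-at-1], M4=1, M5=1 → 1 — eliminated
  M1 stuck-at-0: M1=0 [stuck-at-0], M2=0, M3=1, M4=1, M5=1 → 1 — eliminated
  M2 inverted output: M1=0, M2=1 [inverted output], M3=0, M4=1, M5=0 → 0 — matches
Only M2 inverted output reproduces the observed 0.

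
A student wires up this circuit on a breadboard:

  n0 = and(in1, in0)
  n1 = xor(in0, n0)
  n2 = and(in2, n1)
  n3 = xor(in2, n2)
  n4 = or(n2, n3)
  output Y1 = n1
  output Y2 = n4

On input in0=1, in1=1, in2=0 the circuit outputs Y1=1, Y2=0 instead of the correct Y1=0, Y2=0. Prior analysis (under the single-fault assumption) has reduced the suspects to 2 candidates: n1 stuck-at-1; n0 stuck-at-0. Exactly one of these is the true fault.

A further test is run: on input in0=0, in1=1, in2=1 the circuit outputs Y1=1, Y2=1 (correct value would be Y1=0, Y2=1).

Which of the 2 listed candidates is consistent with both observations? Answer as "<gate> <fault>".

Evaluate each candidate on input in0=0, in1=1, in2=1:
  n1 stuck-at-1: n0=0, n1=1 [stuck-at-1], n2=1, n3=0, n4=1 → Y1=1, Y2=1 — matches
  n0 stuck-at-0: n0=0 [stuck-at-0], n1=0, n2=0, n3=1, n4=1 → Y1=0, Y2=1 — eliminated
Only n1 stuck-at-1 reproduces the observed Y1=1, Y2=1.

n1 stuck-at-1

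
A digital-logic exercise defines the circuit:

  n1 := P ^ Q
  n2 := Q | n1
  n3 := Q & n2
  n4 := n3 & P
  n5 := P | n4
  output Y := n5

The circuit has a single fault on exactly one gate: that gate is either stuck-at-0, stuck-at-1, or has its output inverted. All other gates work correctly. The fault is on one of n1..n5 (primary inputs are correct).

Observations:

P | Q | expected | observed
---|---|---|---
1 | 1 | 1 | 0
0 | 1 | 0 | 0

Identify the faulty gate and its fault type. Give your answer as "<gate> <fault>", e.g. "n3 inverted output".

Fault-free values for test 1 (P=1, Q=1): n1=0, n2=1, n3=1, n4=1, n5=1, giving Y=1. Observed 0.
Test 1: faults giving observed 0 are {n5 stuck-at-0, n5 inverted output}.
Test 2 (P=0, Q=1): fault-free n1=1, n2=1, n3=1, n4=0, n5=0 → 0; observed 0. Eliminates n5 inverted output.
Only n5 stuck-at-0 is consistent with every test.

n5 stuck-at-0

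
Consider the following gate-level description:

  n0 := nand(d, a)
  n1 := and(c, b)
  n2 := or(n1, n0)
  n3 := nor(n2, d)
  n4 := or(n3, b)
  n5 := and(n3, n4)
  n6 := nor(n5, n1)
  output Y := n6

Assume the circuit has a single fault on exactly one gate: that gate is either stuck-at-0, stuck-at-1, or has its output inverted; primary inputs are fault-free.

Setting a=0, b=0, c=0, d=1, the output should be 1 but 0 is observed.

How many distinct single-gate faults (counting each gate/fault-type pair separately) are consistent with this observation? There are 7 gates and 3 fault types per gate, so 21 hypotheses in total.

Fault-free: n0=1, n1=0, n2=1, n3=0, n4=0, n5=0, n6=1 → 1. Observed 0.
  n0: none of the 3 fault types match ✗
  n1: stuck-at-1, inverted output ✓; others ✗
  n2: none of the 3 fault types match ✗
  n3: stuck-at-1, inverted output ✓; others ✗
  n4: none of the 3 fault types match ✗
  n5: stuck-at-1, inverted output ✓; others ✗
  n6: stuck-at-0, inverted output ✓; others ✗
Consistent faults: {n1 stuck-at-1, n1 inverted output, n3 stuck-at-1, n3 inverted output, n5 stuck-at-1, n5 inverted output, n6 stuck-at-0, n6 inverted output} — 8 in all.

8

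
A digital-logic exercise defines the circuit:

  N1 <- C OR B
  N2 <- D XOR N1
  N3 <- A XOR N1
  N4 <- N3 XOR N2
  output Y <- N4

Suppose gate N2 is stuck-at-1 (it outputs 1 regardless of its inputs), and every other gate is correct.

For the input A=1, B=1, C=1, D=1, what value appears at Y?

1

Propagate with N2 forced: N1=1, N2=1 [stuck-at-1], N3=0, N4=1.
So Y = 1. (Without the fault it would be 0.)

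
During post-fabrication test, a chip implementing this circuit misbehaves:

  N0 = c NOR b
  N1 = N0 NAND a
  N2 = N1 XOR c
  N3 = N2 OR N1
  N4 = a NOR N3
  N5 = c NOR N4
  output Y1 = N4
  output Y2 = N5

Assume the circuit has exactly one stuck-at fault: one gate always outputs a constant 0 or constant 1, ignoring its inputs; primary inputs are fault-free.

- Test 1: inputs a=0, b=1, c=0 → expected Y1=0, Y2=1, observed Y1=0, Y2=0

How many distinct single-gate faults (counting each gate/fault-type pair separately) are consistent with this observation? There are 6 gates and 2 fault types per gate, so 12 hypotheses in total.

1

Fault-free: N0=0, N1=1, N2=1, N3=1, N4=0, N5=1 → Y1=0, Y2=1. Observed Y1=0, Y2=0.
  N0 stuck-at-0: output Y1=0, Y2=1 ✗
  N0 stuck-at-1: output Y1=0, Y2=1 ✗
  N1 stuck-at-0: output Y1=1, Y2=0 ✗
  N1 stuck-at-1: output Y1=0, Y2=1 ✗
  N2 stuck-at-0: output Y1=0, Y2=1 ✗
  N2 stuck-at-1: output Y1=0, Y2=1 ✗
  N3 stuck-at-0: output Y1=1, Y2=0 ✗
  N3 stuck-at-1: output Y1=0, Y2=1 ✗
  N4 stuck-at-0: output Y1=0, Y2=1 ✗
  N4 stuck-at-1: output Y1=1, Y2=0 ✗
  N5 stuck-at-0: output Y1=0, Y2=0 ✓
  N5 stuck-at-1: output Y1=0, Y2=1 ✗
Consistent faults: {N5 stuck-at-0} — 1 in all.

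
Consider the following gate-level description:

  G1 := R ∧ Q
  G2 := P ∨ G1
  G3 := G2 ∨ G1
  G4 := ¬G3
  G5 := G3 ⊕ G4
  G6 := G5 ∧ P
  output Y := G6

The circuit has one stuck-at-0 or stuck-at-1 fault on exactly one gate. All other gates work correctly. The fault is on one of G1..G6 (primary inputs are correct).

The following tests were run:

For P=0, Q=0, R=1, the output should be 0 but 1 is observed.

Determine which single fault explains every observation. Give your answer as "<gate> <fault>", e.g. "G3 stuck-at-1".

G6 stuck-at-1

Fault-free values for test 1 (P=0, Q=0, R=1): G1=0, G2=0, G3=0, G4=1, G5=1, G6=0, giving Y=0. Observed 1.
Test 1: faults giving observed 1 are {G6 stuck-at-1}.
Only G6 stuck-at-1 is consistent with every test.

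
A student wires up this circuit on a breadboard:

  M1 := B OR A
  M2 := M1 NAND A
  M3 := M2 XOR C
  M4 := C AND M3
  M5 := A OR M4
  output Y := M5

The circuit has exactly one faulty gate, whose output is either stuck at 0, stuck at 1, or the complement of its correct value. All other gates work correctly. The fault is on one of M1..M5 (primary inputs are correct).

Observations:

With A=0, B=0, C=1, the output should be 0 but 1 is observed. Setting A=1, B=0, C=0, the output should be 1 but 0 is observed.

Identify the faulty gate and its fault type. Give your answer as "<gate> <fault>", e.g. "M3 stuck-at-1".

M5 inverted output

Fault-free values for test 1 (A=0, B=0, C=1): M1=0, M2=1, M3=0, M4=0, M5=0, giving Y=0. Observed 1.
Test 1: faults giving observed 1 are {M2 stuck-at-0, M2 inverted output, M3 stuck-at-1, M3 inverted output, M4 stuck-at-1, M4 inverted output, M5 stuck-at-1, M5 inverted output}.
Test 2 (A=1, B=0, C=0): fault-free M1=1, M2=0, M3=0, M4=0, M5=1 → 1; observed 0. Eliminates M2 stuck-at-0, M2 inverted output, M3 stuck-at-1, M3 inverted output, M4 stuck-at-1, M4 inverted output, M5 stuck-at-1.
Only M5 inverted output is consistent with every test.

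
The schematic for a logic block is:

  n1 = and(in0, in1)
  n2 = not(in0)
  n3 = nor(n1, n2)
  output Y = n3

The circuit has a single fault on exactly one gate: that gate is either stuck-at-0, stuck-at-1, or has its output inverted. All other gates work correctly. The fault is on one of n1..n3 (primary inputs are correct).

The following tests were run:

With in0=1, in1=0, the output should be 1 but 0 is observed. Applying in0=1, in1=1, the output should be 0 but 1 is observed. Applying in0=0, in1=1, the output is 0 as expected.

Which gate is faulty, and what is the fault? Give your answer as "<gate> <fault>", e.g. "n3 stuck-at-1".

n1 inverted output

Fault-free values for test 1 (in0=1, in1=0): n1=0, n2=0, n3=1, giving Y=1. Observed 0.
Test 1: faults giving observed 0 are {n1 stuck-at-1, n1 inverted output, n2 stuck-at-1, n2 inverted output, n3 stuck-at-0, n3 inverted output}.
Test 2 (in0=1, in1=1): fault-free n1=1, n2=0, n3=0 → 0; observed 1. Eliminates n1 stuck-at-1, n2 stuck-at-1, n2 inverted output, n3 stuck-at-0.
Test 3 (in0=0, in1=1): fault-free n1=0, n2=1, n3=0 → 0; observed 0. Eliminates n3 inverted output.
Only n1 inverted output is consistent with every test.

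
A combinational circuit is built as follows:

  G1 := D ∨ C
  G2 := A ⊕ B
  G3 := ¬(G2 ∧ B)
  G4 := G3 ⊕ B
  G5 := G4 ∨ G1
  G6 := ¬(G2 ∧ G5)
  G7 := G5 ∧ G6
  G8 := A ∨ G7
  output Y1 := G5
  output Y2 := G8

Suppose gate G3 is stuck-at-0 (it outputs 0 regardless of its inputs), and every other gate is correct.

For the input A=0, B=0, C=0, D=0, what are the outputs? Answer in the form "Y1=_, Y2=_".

Y1=0, Y2=0

Propagate with G3 forced: G1=0, G2=0, G3=0 [stuck-at-0], G4=0, G5=0, G6=1, G7=0, G8=0.
So the outputs are Y1=0, Y2=0. (Without the fault they would be Y1=1, Y2=1.)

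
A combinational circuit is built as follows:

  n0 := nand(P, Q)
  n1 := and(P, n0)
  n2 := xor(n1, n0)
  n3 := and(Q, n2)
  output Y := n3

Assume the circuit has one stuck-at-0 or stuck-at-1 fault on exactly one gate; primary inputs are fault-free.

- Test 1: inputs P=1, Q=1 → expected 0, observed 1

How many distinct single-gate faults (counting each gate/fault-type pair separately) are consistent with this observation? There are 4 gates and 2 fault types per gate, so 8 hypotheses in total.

3

Fault-free: n0=0, n1=0, n2=0, n3=0 → 0. Observed 1.
  n0 stuck-at-0: output 0 ✗
  n0 stuck-at-1: output 0 ✗
  n1 stuck-at-0: output 0 ✗
  n1 stuck-at-1: output 1 ✓
  n2 stuck-at-0: output 0 ✗
  n2 stuck-at-1: output 1 ✓
  n3 stuck-at-0: output 0 ✗
  n3 stuck-at-1: output 1 ✓
Consistent faults: {n1 stuck-at-1, n2 stuck-at-1, n3 stuck-at-1} — 3 in all.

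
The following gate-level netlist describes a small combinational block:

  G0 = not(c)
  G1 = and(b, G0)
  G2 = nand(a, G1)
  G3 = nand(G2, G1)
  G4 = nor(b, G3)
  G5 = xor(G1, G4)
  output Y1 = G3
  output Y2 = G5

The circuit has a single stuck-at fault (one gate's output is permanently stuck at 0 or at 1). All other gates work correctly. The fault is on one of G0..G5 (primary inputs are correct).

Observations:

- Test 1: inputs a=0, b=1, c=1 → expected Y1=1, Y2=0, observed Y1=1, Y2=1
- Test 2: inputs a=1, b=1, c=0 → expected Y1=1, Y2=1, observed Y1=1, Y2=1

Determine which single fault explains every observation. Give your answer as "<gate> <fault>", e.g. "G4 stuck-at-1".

G5 stuck-at-1

Fault-free values for test 1 (a=0, b=1, c=1): G0=0, G1=0, G2=1, G3=1, G4=0, G5=0, giving Y1=1, Y2=0. Observed Y1=1, Y2=1.
Test 1: faults giving observed Y1=1, Y2=1 are {G4 stuck-at-1, G5 stuck-at-1}.
Test 2 (a=1, b=1, c=0): fault-free G0=1, G1=1, G2=0, G3=1, G4=0, G5=1 → Y1=1, Y2=1; observed Y1=1, Y2=1. Eliminates G4 stuck-at-1.
Only G5 stuck-at-1 is consistent with every test.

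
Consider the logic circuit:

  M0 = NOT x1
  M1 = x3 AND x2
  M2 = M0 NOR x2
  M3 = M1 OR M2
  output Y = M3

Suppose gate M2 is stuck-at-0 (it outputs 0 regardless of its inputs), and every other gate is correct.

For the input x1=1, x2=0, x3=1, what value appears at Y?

Propagate with M2 forced: M0=0, M1=0, M2=0 [stuck-at-0], M3=0.
So Y = 0. (Without the fault it would be 1.)

0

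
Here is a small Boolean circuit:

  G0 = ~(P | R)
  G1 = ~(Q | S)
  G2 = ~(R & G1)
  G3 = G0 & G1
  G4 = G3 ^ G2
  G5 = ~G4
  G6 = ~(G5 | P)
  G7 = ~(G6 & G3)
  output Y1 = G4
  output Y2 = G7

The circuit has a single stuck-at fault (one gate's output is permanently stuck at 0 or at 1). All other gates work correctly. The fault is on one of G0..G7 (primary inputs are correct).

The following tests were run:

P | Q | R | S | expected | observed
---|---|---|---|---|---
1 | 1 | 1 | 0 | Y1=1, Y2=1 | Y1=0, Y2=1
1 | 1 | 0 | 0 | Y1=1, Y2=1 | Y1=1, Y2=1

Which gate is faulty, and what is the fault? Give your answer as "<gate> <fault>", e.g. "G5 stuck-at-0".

G1 stuck-at-1

Fault-free values for test 1 (P=1, Q=1, R=1, S=0): G0=0, G1=0, G2=1, G3=0, G4=1, G5=0, G6=0, G7=1, giving Y1=1, Y2=1. Observed Y1=0, Y2=1.
Test 1: faults giving observed Y1=0, Y2=1 are {G1 stuck-at-1, G2 stuck-at-0, G3 stuck-at-1, G4 stuck-at-0}.
Test 2 (P=1, Q=1, R=0, S=0): fault-free G0=0, G1=0, G2=1, G3=0, G4=1, G5=0, G6=0, G7=1 → Y1=1, Y2=1; observed Y1=1, Y2=1. Eliminates G2 stuck-at-0, G3 stuck-at-1, G4 stuck-at-0.
Only G1 stuck-at-1 is consistent with every test.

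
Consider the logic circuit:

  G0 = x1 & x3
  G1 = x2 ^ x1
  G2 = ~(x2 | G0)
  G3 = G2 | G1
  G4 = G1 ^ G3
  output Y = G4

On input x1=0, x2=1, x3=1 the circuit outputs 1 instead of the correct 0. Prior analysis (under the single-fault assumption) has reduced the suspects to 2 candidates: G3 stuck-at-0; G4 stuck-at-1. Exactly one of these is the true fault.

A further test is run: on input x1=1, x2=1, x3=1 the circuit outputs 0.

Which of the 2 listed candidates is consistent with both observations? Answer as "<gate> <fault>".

Evaluate each candidate on input x1=1, x2=1, x3=1:
  G3 stuck-at-0: G0=1, G1=0, G2=0, G3=0 [stuck-at-0], G4=0 → 0 — matches
  G4 stuck-at-1: G0=1, G1=0, G2=0, G3=0, G4=1 [stuck-at-1] → 1 — eliminated
Only G3 stuck-at-0 reproduces the observed 0.

G3 stuck-at-0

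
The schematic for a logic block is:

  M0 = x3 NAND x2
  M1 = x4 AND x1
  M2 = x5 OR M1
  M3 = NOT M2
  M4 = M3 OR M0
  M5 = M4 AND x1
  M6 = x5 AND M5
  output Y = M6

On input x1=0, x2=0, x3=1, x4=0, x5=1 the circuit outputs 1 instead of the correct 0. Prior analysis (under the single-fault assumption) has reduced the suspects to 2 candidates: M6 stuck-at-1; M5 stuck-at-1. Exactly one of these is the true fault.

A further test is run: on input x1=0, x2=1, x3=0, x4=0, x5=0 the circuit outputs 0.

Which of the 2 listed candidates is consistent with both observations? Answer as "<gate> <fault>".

Evaluate each candidate on input x1=0, x2=1, x3=0, x4=0, x5=0:
  M6 stuck-at-1: M0=1, M1=0, M2=0, M3=1, M4=1, M5=0, M6=1 [stuck-at-1] → 1 — eliminated
  M5 stuck-at-1: M0=1, M1=0, M2=0, M3=1, M4=1, M5=1 [stuck-at-1], M6=0 → 0 — matches
Only M5 stuck-at-1 reproduces the observed 0.

M5 stuck-at-1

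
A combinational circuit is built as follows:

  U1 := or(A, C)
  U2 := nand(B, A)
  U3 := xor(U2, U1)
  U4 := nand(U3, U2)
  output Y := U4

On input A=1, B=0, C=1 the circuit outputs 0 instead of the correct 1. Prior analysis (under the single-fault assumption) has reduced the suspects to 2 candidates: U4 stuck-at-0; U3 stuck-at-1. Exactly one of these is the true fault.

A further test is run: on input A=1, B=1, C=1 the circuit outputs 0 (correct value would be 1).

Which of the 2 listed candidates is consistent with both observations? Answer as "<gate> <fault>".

Evaluate each candidate on input A=1, B=1, C=1:
  U4 stuck-at-0: U1=1, U2=0, U3=1, U4=0 [stuck-at-0] → 0 — matches
  U3 stuck-at-1: U1=1, U2=0, U3=1 [stuck-at-1], U4=1 → 1 — eliminated
Only U4 stuck-at-0 reproduces the observed 0.

U4 stuck-at-0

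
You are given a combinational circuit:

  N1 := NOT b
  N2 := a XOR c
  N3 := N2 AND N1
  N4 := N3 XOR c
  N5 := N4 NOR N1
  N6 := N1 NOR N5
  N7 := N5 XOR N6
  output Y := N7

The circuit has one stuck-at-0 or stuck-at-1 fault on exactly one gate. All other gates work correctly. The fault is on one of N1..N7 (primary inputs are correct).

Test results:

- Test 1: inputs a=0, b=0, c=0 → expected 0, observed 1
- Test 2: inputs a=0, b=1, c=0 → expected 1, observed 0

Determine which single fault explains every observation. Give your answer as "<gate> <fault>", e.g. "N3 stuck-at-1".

N6 stuck-at-1

Fault-free values for test 1 (a=0, b=0, c=0): N1=1, N2=0, N3=0, N4=0, N5=0, N6=0, N7=0, giving Y=0. Observed 1.
Test 1: faults giving observed 1 are {N1 stuck-at-0, N5 stuck-at-1, N6 stuck-at-1, N7 stuck-at-1}.
Test 2 (a=0, b=1, c=0): fault-free N1=0, N2=0, N3=0, N4=0, N5=1, N6=0, N7=1 → 1; observed 0. Eliminates N1 stuck-at-0, N5 stuck-at-1, N7 stuck-at-1.
Only N6 stuck-at-1 is consistent with every test.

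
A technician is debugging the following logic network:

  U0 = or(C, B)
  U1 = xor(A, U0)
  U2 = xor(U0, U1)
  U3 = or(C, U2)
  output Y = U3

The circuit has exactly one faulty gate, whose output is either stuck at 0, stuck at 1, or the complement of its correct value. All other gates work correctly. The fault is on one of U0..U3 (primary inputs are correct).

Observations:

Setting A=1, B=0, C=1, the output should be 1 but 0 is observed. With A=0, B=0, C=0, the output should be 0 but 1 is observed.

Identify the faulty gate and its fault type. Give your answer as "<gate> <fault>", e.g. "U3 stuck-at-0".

U3 inverted output

Fault-free values for test 1 (A=1, B=0, C=1): U0=1, U1=0, U2=1, U3=1, giving Y=1. Observed 0.
Test 1: faults giving observed 0 are {U3 stuck-at-0, U3 inverted output}.
Test 2 (A=0, B=0, C=0): fault-free U0=0, U1=0, U2=0, U3=0 → 0; observed 1. Eliminates U3 stuck-at-0.
Only U3 inverted output is consistent with every test.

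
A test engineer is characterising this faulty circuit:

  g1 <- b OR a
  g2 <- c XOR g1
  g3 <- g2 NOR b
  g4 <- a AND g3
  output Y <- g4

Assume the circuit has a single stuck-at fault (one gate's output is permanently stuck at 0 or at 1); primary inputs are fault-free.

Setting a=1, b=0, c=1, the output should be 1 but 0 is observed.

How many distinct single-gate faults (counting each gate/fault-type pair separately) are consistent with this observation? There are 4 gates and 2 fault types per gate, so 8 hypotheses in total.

Fault-free: g1=1, g2=0, g3=1, g4=1 → 1. Observed 0.
  g1 stuck-at-0: output 0 ✓
  g1 stuck-at-1: output 1 ✗
  g2 stuck-at-0: output 1 ✗
  g2 stuck-at-1: output 0 ✓
  g3 stuck-at-0: output 0 ✓
  g3 stuck-at-1: output 1 ✗
  g4 stuck-at-0: output 0 ✓
  g4 stuck-at-1: output 1 ✗
Consistent faults: {g1 stuck-at-0, g2 stuck-at-1, g3 stuck-at-0, g4 stuck-at-0} — 4 in all.

4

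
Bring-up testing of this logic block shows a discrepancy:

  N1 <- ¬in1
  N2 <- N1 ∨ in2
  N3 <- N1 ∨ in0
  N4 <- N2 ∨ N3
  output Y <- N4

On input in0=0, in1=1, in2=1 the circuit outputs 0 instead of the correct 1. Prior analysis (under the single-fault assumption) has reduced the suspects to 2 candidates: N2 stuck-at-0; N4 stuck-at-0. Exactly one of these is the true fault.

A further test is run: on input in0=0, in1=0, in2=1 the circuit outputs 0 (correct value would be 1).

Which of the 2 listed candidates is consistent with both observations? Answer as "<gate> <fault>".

Evaluate each candidate on input in0=0, in1=0, in2=1:
  N2 stuck-at-0: N1=1, N2=0 [stuck-at-0], N3=1, N4=1 → 1 — eliminated
  N4 stuck-at-0: N1=1, N2=1, N3=1, N4=0 [stuck-at-0] → 0 — matches
Only N4 stuck-at-0 reproduces the observed 0.

N4 stuck-at-0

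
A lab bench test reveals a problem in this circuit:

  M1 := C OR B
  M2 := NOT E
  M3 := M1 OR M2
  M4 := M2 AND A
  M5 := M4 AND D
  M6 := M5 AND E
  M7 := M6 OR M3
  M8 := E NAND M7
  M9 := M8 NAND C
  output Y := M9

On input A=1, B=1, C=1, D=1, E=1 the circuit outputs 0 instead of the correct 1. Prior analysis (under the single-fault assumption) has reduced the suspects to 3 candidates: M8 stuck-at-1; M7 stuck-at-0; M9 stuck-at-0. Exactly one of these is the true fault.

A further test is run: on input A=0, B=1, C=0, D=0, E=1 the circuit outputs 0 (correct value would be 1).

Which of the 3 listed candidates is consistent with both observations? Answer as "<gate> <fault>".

Evaluate each candidate on input A=0, B=1, C=0, D=0, E=1:
  M8 stuck-at-1: M1=1, M2=0, M3=1, M4=0, M5=0, M6=0, M7=1, M8=1 [stuck-at-1], M9=1 → 1 — eliminated
  M7 stuck-at-0: M1=1, M2=0, M3=1, M4=0, M5=0, M6=0, M7=0 [stuck-at-0], M8=1, M9=1 → 1 — eliminated
  M9 stuck-at-0: M1=1, M2=0, M3=1, M4=0, M5=0, M6=0, M7=1, M8=0, M9=0 [stuck-at-0] → 0 — matches
Only M9 stuck-at-0 reproduces the observed 0.

M9 stuck-at-0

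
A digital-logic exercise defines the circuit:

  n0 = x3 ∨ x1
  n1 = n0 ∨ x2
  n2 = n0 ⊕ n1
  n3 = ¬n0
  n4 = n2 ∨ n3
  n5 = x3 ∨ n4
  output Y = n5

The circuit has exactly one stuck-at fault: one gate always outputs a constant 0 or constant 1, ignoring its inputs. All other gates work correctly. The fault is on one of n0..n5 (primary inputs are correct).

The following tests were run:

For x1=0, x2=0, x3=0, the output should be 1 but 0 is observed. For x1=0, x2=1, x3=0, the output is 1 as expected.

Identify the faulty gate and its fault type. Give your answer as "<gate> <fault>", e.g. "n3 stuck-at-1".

n3 stuck-at-0

Fault-free values for test 1 (x1=0, x2=0, x3=0): n0=0, n1=0, n2=0, n3=1, n4=1, n5=1, giving Y=1. Observed 0.
Test 1: faults giving observed 0 are {n0 stuck-at-1, n3 stuck-at-0, n4 stuck-at-0, n5 stuck-at-0}.
Test 2 (x1=0, x2=1, x3=0): fault-free n0=0, n1=1, n2=1, n3=1, n4=1, n5=1 → 1; observed 1. Eliminates n0 stuck-at-1, n4 stuck-at-0, n5 stuck-at-0.
Only n3 stuck-at-0 is consistent with every test.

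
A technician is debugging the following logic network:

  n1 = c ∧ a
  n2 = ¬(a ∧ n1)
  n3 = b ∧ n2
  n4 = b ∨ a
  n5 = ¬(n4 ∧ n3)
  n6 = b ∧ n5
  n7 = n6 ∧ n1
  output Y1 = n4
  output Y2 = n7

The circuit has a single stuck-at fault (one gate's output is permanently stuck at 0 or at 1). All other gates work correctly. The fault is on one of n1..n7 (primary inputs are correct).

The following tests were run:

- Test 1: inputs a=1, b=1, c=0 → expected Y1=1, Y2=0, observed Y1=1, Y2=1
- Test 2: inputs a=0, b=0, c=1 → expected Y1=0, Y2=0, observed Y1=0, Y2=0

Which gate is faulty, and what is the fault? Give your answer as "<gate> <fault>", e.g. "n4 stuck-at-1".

Fault-free values for test 1 (a=1, b=1, c=0): n1=0, n2=1, n3=1, n4=1, n5=0, n6=0, n7=0, giving Y1=1, Y2=0. Observed Y1=1, Y2=1.
Test 1: faults giving observed Y1=1, Y2=1 are {n1 stuck-at-1, n7 stuck-at-1}.
Test 2 (a=0, b=0, c=1): fault-free n1=0, n2=1, n3=0, n4=0, n5=1, n6=0, n7=0 → Y1=0, Y2=0; observed Y1=0, Y2=0. Eliminates n7 stuck-at-1.
Only n1 stuck-at-1 is consistent with every test.

n1 stuck-at-1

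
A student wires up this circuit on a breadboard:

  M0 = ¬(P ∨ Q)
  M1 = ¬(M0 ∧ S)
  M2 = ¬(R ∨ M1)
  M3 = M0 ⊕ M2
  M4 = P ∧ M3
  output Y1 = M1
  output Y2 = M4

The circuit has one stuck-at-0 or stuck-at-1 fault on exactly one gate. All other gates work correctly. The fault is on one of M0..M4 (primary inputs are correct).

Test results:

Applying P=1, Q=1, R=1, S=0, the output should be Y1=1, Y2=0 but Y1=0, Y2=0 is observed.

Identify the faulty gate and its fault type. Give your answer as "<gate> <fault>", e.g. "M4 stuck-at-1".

Fault-free values for test 1 (P=1, Q=1, R=1, S=0): M0=0, M1=1, M2=0, M3=0, M4=0, giving Y1=1, Y2=0. Observed Y1=0, Y2=0.
Test 1: faults giving observed Y1=0, Y2=0 are {M1 stuck-at-0}.
Only M1 stuck-at-0 is consistent with every test.

M1 stuck-at-0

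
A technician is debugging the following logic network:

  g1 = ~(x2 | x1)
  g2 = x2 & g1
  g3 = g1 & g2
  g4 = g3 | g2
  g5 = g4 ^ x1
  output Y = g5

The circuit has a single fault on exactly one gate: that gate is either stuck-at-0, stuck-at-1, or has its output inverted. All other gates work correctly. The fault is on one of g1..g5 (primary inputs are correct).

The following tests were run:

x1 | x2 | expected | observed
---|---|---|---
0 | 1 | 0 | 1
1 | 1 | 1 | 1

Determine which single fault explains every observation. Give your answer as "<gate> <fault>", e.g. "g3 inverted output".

g5 stuck-at-1

Fault-free values for test 1 (x1=0, x2=1): g1=0, g2=0, g3=0, g4=0, g5=0, giving Y=0. Observed 1.
Test 1: faults giving observed 1 are {g1 stuck-at-1, g1 inverted output, g2 stuck-at-1, g2 inverted output, g3 stuck-at-1, g3 inverted output, g4 stuck-at-1, g4 inverted output, g5 stuck-at-1, g5 inverted output}.
Test 2 (x1=1, x2=1): fault-free g1=0, g2=0, g3=0, g4=0, g5=1 → 1; observed 1. Eliminates g1 stuck-at-1, g1 inverted output, g2 stuck-at-1, g2 inverted output, g3 stuck-at-1, g3 inverted output, g4 stuck-at-1, g4 inverted output, g5 inverted output.
Only g5 stuck-at-1 is consistent with every test.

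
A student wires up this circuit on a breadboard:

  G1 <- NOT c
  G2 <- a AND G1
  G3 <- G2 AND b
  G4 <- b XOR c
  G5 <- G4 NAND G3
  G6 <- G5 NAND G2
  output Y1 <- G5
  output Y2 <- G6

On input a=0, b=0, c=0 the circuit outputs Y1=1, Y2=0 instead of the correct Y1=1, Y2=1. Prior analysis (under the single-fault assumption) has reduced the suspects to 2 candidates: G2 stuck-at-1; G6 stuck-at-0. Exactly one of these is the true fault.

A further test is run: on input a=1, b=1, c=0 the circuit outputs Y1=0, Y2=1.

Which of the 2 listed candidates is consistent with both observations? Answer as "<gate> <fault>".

Evaluate each candidate on input a=1, b=1, c=0:
  G2 stuck-at-1: G1=1, G2=1 [stuck-at-1], G3=1, G4=1, G5=0, G6=1 → Y1=0, Y2=1 — matches
  G6 stuck-at-0: G1=1, G2=1, G3=1, G4=1, G5=0, G6=0 [stuck-at-0] → Y1=0, Y2=0 — eliminated
Only G2 stuck-at-1 reproduces the observed Y1=0, Y2=1.

G2 stuck-at-1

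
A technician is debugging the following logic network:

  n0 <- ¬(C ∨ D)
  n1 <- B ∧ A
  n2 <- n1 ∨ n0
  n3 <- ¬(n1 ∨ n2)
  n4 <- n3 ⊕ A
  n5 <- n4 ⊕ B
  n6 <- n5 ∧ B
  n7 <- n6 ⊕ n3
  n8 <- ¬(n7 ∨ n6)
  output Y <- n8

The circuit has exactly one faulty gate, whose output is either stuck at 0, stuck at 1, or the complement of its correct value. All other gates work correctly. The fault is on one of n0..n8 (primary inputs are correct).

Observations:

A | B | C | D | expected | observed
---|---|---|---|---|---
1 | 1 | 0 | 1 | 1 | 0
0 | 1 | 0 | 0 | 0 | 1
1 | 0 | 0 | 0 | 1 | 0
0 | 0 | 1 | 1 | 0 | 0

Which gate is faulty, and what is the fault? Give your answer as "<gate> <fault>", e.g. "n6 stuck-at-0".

n6 inverted output

Fault-free values for test 1 (A=1, B=1, C=0, D=1): n0=0, n1=1, n2=1, n3=0, n4=1, n5=0, n6=0, n7=0, n8=1, giving Y=1. Observed 0.
Test 1: faults giving observed 0 are {n1 stuck-at-0, n1 inverted output, n3 stuck-at-1, n3 inverted output, n4 stuck-at-0, n4 inverted output, n5 stuck-at-1, n5 inverted output, n6 stuck-at-1, n6 inverted output, n7 stuck-at-1, n7 inverted output, n8 stuck-at-0, n8 inverted output}.
Test 2 (A=0, B=1, C=0, D=0): fault-free n0=1, n1=0, n2=1, n3=0, n4=0, n5=1, n6=1, n7=1, n8=0 → 0; observed 1. Eliminates n1 stuck-at-0, n1 inverted output, n3 stuck-at-1, n3 inverted output, n4 stuck-at-0, n5 stuck-at-1, n6 stuck-at-1, n7 stuck-at-1, n7 inverted output, n8 stuck-at-0.
Test 3 (A=1, B=0, C=0, D=0): fault-free n0=1, n1=0, n2=1, n3=0, n4=1, n5=1, n6=0, n7=0, n8=1 → 1; observed 0. Eliminates n4 inverted output, n5 inverted output.
Test 4 (A=0, B=0, C=1, D=1): fault-free n0=0, n1=0, n2=0, n3=1, n4=1, n5=1, n6=0, n7=1, n8=0 → 0; observed 0. Eliminates n8 inverted output.
Only n6 inverted output is consistent with every test.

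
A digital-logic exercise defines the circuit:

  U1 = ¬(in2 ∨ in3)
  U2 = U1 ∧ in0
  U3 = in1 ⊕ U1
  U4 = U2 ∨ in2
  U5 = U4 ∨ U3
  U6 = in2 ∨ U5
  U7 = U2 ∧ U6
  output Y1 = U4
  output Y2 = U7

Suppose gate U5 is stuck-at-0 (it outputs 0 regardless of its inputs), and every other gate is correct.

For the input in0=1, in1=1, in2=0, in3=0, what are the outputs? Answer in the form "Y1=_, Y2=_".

Propagate with U5 forced: U1=1, U2=1, U3=0, U4=1, U5=0 [stuck-at-0], U6=0, U7=0.
So the outputs are Y1=1, Y2=0. (Without the fault they would be Y1=1, Y2=1.)

Y1=1, Y2=0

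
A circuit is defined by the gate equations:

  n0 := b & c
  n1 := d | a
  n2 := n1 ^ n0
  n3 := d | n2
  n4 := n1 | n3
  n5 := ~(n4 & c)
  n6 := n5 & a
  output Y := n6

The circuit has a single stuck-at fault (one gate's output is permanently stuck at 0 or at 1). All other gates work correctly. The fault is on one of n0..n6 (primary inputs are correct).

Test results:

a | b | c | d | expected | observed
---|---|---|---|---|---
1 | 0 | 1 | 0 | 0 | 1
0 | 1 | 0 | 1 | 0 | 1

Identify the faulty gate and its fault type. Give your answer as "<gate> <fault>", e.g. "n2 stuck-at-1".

n6 stuck-at-1

Fault-free values for test 1 (a=1, b=0, c=1, d=0): n0=0, n1=1, n2=1, n3=1, n4=1, n5=0, n6=0, giving Y=0. Observed 1.
Test 1: faults giving observed 1 are {n1 stuck-at-0, n4 stuck-at-0, n5 stuck-at-1, n6 stuck-at-1}.
Test 2 (a=0, b=1, c=0, d=1): fault-free n0=0, n1=1, n2=1, n3=1, n4=1, n5=1, n6=0 → 0; observed 1. Eliminates n1 stuck-at-0, n4 stuck-at-0, n5 stuck-at-1.
Only n6 stuck-at-1 is consistent with every test.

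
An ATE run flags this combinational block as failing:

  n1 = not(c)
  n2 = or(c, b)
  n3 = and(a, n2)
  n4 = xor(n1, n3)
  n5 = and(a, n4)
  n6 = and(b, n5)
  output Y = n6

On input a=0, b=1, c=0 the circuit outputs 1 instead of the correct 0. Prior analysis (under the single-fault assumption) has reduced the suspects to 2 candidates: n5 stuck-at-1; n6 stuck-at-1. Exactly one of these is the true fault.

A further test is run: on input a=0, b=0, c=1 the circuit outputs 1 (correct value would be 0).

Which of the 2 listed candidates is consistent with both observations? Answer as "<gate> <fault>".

n6 stuck-at-1

Evaluate each candidate on input a=0, b=0, c=1:
  n5 stuck-at-1: n1=0, n2=1, n3=0, n4=0, n5=1 [stuck-at-1], n6=0 → 0 — eliminated
  n6 stuck-at-1: n1=0, n2=1, n3=0, n4=0, n5=0, n6=1 [stuck-at-1] → 1 — matches
Only n6 stuck-at-1 reproduces the observed 1.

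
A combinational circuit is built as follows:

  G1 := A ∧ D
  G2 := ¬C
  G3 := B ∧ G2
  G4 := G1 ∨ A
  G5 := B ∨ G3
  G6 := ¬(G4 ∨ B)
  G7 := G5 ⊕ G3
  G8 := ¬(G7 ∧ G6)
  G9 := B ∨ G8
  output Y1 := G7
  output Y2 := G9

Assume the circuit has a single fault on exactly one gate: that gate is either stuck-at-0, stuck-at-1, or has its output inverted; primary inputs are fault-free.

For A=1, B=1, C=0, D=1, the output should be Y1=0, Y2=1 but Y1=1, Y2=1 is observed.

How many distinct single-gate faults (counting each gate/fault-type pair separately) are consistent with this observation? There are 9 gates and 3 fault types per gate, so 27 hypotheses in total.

Fault-free: G1=1, G2=1, G3=1, G4=1, G5=1, G6=0, G7=0, G8=1, G9=1 → Y1=0, Y2=1. Observed Y1=1, Y2=1.
  G1: none of the 3 fault types match ✗
  G2: stuck-at-0, inverted output ✓; others ✗
  G3: stuck-at-0, inverted output ✓; others ✗
  G4: none of the 3 fault types match ✗
  G5: stuck-at-0, inverted output ✓; others ✗
  G6: none of the 3 fault types match ✗
  G7: stuck-at-1, inverted output ✓; others ✗
  G8: none of the 3 fault types match ✗
  G9: none of the 3 fault types match ✗
Consistent faults: {G2 stuck-at-0, G2 inverted output, G3 stuck-at-0, G3 inverted output, G5 stuck-at-0, G5 inverted output, G7 stuck-at-1, G7 inverted output} — 8 in all.

8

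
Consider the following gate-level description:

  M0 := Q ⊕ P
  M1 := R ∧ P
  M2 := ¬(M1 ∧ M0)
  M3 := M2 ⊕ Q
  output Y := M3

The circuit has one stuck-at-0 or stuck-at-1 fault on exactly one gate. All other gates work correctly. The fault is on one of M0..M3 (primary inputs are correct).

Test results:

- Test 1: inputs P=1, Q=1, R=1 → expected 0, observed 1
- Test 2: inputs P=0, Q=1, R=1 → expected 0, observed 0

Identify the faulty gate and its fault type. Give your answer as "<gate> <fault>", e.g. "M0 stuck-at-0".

Fault-free values for test 1 (P=1, Q=1, R=1): M0=0, M1=1, M2=1, M3=0, giving Y=0. Observed 1.
Test 1: faults giving observed 1 are {M0 stuck-at-1, M2 stuck-at-0, M3 stuck-at-1}.
Test 2 (P=0, Q=1, R=1): fault-free M0=1, M1=0, M2=1, M3=0 → 0; observed 0. Eliminates M2 stuck-at-0, M3 stuck-at-1.
Only M0 stuck-at-1 is consistent with every test.

M0 stuck-at-1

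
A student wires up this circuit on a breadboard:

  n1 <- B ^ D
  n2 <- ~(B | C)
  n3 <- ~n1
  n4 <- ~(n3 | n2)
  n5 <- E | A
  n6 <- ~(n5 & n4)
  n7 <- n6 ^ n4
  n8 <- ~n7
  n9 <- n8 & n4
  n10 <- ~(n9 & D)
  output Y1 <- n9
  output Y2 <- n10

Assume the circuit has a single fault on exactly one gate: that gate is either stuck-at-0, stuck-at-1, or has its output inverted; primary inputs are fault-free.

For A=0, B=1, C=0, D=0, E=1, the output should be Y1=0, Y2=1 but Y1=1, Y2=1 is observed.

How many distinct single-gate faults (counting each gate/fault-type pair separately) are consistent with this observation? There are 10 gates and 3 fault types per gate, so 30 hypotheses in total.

Fault-free: n1=1, n2=0, n3=0, n4=1, n5=1, n6=0, n7=1, n8=0, n9=0, n10=1 → Y1=0, Y2=1. Observed Y1=1, Y2=1.
  n1: none of the 3 fault types match ✗
  n2: none of the 3 fault types match ✗
  n3: none of the 3 fault types match ✗
  n4: none of the 3 fault types match ✗
  n5: stuck-at-0, inverted output ✓; others ✗
  n6: stuck-at-1, inverted output ✓; others ✗
  n7: stuck-at-0, inverted output ✓; others ✗
  n8: stuck-at-1, inverted output ✓; others ✗
  n9: stuck-at-1, inverted output ✓; others ✗
  n10: none of the 3 fault types match ✗
Consistent faults: {n5 stuck-at-0, n5 inverted output, n6 stuck-at-1, n6 inverted output, n7 stuck-at-0, n7 inverted output, n8 stuck-at-1, n8 inverted output, n9 stuck-at-1, n9 inverted output} — 10 in all.

10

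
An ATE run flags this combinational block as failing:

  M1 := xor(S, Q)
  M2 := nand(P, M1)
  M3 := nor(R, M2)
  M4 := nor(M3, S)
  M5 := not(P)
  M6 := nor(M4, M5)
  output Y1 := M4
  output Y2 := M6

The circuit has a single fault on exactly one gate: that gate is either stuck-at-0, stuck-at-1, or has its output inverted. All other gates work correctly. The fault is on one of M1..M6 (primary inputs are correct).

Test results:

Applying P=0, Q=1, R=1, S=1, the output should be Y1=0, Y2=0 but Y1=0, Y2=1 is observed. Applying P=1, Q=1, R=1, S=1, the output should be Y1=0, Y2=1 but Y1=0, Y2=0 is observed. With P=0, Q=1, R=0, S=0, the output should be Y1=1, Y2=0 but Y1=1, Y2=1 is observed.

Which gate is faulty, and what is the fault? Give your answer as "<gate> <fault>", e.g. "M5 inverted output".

M6 inverted output

Fault-free values for test 1 (P=0, Q=1, R=1, S=1): M1=0, M2=1, M3=0, M4=0, M5=1, M6=0, giving Y1=0, Y2=0. Observed Y1=0, Y2=1.
Test 1: faults giving observed Y1=0, Y2=1 are {M5 stuck-at-0, M5 inverted output, M6 stuck-at-1, M6 inverted output}.
Test 2 (P=1, Q=1, R=1, S=1): fault-free M1=0, M2=1, M3=0, M4=0, M5=0, M6=1 → Y1=0, Y2=1; observed Y1=0, Y2=0. Eliminates M5 stuck-at-0, M6 stuck-at-1.
Test 3 (P=0, Q=1, R=0, S=0): fault-free M1=1, M2=1, M3=0, M4=1, M5=1, M6=0 → Y1=1, Y2=0; observed Y1=1, Y2=1. Eliminates M5 inverted output.
Only M6 inverted output is consistent with every test.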